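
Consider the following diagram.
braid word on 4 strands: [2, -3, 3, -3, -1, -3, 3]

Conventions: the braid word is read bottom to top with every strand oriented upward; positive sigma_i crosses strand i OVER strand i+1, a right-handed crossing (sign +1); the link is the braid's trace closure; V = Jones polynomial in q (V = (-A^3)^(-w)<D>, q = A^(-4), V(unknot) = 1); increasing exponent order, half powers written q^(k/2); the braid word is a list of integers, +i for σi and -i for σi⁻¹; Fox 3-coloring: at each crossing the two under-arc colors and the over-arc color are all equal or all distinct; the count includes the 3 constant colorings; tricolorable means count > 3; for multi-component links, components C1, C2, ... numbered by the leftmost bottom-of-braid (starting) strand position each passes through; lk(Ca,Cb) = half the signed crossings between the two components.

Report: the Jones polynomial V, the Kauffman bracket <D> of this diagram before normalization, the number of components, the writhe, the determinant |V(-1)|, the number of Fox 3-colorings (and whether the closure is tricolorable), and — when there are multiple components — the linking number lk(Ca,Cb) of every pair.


V(q) = 1
bracket: -A^-3, w = -1
1 component, writhe -1, over 7 crossings
det 1, colorings 3 of 3^7 — not tricolorable
observation: det 1 = |V(-1)|; not divisible by 3, so not tricolorable


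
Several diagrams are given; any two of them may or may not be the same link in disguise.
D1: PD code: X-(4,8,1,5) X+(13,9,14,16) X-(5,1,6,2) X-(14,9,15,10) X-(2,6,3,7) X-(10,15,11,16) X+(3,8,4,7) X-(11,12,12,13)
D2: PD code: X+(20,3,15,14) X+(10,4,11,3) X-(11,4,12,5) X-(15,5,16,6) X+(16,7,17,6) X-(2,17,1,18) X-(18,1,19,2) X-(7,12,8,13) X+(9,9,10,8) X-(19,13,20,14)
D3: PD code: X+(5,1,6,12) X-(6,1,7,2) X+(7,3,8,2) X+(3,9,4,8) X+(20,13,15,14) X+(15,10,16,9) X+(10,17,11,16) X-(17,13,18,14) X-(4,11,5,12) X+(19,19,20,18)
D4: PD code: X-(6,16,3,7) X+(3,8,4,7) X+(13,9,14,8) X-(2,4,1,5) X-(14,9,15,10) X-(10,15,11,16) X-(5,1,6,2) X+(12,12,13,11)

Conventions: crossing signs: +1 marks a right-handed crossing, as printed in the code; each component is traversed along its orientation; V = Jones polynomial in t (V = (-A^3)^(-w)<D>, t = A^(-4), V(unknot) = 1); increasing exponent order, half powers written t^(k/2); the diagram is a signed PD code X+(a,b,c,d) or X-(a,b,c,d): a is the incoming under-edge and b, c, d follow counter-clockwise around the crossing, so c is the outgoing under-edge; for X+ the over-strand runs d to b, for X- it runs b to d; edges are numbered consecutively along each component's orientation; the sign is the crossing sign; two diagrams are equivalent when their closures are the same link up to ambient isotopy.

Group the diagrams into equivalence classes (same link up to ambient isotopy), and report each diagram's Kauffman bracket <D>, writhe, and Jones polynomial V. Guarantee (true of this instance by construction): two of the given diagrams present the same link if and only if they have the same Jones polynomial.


classes: {D1, D2, D4} | {D3}
V(D1) = t^-3 + t^-2 + t^-1 + 1  [8 crossings, <D> = A^-12 + A^-8 + A^-4 + 1, w = -4]
D2 (bracket A^-6 + A^-2 + A^2 + A^6; 10 crossings at w = -2): V = t^-3 + t^-2 + t^-1 + 1
D3 (bracket 1 + A^4 + A^8 + A^12; 10 crossings at w = +4): V = 1 + t + t^2 + t^3
D4 (bracket A^-6 + A^-2 + A^2 + A^6; 8 crossings at w = -2): V = t^-3 + t^-2 + t^-1 + 1
insight: comparing 4 Jones polynomials yields 2 groups


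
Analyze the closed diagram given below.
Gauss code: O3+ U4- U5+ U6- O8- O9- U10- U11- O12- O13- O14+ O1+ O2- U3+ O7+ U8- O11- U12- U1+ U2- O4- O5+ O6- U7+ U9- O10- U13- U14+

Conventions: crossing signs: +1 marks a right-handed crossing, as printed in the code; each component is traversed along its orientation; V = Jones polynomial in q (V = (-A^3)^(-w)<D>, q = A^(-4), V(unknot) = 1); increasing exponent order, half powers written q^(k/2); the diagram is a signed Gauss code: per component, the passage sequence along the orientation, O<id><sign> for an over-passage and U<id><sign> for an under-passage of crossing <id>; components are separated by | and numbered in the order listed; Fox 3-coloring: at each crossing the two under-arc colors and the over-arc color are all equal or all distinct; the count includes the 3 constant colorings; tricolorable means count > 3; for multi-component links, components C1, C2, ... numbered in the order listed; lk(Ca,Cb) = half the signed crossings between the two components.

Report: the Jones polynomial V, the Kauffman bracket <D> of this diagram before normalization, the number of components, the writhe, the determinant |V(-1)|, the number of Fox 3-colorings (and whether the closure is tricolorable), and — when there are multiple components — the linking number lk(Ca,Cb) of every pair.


Jones polynomial: V(q) = q^-7 - 2q^-6 + 2q^-5 - 3q^-4 + 3q^-3 - 2q^-2 + 2q^-1
<D> = 2A^-8 - 2A^-4 + 3 - 3A^4 + 2A^8 - 2A^12 + A^16; writhe -4
components 1, writhe -4 (14 crossings)
3-colorings: 9 of 3^14, det 15 — tricolorable
note: w = -4 shifts under R1 moves; the (-A^3)^(4) factor cancels that in V


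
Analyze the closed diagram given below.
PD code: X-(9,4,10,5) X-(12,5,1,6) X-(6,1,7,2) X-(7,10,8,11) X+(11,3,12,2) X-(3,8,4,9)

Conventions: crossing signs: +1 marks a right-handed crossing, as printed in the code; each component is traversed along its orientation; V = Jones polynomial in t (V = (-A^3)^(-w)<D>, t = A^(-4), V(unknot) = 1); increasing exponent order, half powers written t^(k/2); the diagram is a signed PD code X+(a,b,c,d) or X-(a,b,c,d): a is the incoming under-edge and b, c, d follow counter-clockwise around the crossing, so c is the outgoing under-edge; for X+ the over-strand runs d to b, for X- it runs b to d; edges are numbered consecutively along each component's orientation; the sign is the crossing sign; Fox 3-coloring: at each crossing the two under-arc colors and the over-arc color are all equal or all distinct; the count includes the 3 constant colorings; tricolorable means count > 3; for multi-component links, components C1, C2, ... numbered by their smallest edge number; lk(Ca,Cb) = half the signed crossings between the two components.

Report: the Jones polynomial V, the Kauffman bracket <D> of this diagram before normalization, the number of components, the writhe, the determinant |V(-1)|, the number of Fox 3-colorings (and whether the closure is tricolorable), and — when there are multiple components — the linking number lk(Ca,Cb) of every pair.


V = -t^-6 + t^-5 - t^-4 + 2t^-3 - t^-2 + t^-1
<D> = A^-8 - A^-4 + 2 - A^4 + A^8 - A^12 (w = -4)
1 component over 6 crossings, w = -4
3 Fox colorings among 3^6, |V(-1)| = 7: not tricolorable
why: w = -4 (over 6 crossings) is diagram-only; (-A^3)^(4) removes it from V


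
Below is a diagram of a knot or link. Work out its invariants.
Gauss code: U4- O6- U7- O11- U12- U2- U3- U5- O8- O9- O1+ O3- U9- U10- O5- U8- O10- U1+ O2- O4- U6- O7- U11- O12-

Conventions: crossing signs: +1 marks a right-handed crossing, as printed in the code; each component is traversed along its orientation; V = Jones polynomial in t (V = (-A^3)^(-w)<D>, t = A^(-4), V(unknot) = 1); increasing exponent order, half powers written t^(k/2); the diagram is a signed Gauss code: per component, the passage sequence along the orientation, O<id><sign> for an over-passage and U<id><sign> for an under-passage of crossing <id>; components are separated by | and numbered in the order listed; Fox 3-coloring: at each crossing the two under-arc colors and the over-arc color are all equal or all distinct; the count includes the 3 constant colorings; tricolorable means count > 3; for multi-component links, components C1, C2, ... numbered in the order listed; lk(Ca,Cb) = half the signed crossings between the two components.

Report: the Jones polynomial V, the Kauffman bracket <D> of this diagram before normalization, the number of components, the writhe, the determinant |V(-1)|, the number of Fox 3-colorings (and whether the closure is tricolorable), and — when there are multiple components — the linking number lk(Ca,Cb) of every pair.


Jones polynomial: V(t) = t^-11 - 2t^-10 + 2t^-9 - 3t^-8 + 2t^-7 - 2t^-6 + 2t^-5 + t^-3
<D> = A^-18 + 2A^-10 - 2A^-6 + 2A^-2 - 3A^2 + 2A^6 - 2A^10 + A^14; writhe -10
components 1, writhe -10 (12 crossings)
3-colorings: 9 of 3^12, det 15 — tricolorable
note: w = -10 (over 12 crossings) is diagram-only; (-A^3)^(10) removes it from V


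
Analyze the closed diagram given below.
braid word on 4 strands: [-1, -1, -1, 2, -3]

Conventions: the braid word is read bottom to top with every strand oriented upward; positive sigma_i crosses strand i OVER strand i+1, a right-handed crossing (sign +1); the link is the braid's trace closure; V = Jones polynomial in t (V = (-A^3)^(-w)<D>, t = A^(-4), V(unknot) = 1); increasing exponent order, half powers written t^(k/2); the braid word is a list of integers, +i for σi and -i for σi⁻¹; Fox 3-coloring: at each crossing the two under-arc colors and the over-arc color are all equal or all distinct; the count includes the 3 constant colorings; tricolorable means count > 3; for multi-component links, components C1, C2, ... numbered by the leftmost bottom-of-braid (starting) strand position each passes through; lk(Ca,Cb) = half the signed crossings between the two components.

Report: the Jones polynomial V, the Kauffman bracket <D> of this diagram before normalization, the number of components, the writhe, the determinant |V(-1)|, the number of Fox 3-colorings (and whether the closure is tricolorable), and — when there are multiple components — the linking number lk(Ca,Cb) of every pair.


V(t) = -t^-4 + t^-3 + t^-1
bracket: -A^-5 - A^3 + A^7, w = -3
1 component, writhe -3, over 5 crossings
det 3, colorings 9 of 3^5 — tricolorable
observation: the span of V is 3, forcing >= 3 crossings in any diagram


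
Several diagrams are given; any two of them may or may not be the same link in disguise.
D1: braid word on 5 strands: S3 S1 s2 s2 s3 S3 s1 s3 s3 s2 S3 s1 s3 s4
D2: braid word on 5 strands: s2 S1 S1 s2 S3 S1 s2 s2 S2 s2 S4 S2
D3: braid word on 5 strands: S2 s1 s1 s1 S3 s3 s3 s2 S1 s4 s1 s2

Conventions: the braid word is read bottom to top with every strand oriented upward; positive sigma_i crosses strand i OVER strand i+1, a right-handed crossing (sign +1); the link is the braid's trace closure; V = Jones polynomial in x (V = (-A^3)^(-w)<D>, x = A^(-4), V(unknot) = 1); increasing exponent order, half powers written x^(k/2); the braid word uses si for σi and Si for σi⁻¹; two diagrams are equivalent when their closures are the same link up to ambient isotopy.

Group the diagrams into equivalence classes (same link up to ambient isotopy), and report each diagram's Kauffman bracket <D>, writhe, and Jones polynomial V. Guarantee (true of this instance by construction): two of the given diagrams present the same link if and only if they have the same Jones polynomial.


equivalence classes: {D1} | {D2} | {D3}
D1 (bracket -A^-6 + A^-2 - A^2 + 2A^6 - A^10 + A^14; 14 crossings at w = +6): V = x - x^2 + 2x^3 - x^4 + x^5 - x^6
D2 (bracket -A^-18 + 2A^-14 - 2A^-10 + 3A^-6 - 2A^-2 + 2A^2 - A^6; 12 crossings at w = -2): V = -x^-3 + 2x^-2 - 2x^-1 + 3 - 2x + 2x^2 - x^3
D3 (bracket -A^2 + A^6 + A^14; 12 crossings at w = +6): V = x + x^3 - x^4
key observation: comparing 3 Jones polynomials yields 3 groups


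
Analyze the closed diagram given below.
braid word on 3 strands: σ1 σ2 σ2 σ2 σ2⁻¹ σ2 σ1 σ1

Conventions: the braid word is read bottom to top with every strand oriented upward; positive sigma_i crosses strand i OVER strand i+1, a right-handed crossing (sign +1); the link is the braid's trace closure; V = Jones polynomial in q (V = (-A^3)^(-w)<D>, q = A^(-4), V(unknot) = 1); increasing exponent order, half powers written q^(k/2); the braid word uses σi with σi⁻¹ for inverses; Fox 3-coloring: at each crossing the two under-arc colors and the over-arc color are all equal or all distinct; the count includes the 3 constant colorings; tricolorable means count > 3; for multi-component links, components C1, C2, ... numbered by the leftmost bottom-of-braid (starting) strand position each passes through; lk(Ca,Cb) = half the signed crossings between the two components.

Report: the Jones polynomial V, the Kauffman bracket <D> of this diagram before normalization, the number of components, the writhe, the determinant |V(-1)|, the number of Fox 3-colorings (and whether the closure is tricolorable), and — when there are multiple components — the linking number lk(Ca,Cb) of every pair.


V = q^2 + 2q^4 - 2q^5 + q^6 - 2q^7 + q^8
<D> = A^-14 - 2A^-10 + A^-6 - 2A^-2 + 2A^2 + A^10 (w = +6)
1 component over 8 crossings, w = +6
27 Fox colorings among 3^8, |V(-1)| = 9: tricolorable
why: |V(-1)| = 9: so tricolorable, since 3 divides 9


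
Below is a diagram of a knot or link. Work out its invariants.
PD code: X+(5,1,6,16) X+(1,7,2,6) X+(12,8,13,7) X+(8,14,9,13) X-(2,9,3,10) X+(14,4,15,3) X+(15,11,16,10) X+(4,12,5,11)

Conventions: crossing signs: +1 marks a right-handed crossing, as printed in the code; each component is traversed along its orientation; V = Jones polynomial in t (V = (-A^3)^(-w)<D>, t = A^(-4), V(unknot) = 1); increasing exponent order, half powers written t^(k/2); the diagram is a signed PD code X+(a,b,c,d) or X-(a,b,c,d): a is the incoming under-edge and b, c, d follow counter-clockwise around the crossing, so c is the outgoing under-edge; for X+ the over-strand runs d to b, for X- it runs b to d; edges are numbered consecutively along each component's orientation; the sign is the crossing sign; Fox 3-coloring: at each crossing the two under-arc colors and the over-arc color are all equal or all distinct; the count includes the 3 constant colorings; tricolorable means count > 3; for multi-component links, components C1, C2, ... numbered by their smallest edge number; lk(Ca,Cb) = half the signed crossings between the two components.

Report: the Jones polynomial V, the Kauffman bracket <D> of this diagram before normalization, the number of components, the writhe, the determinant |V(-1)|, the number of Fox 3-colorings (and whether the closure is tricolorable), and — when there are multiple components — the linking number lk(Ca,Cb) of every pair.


V = t^2 + 2t^4 - 2t^5 + t^6 - 2t^7 + t^8
<D> = A^-14 - 2A^-10 + A^-6 - 2A^-2 + 2A^2 + A^10 (w = +6)
1 component over 8 crossings, w = +6
27 Fox colorings among 3^8, |V(-1)| = 9: tricolorable
why: |V(-1)| = 9: so tricolorable, since 3 divides 9


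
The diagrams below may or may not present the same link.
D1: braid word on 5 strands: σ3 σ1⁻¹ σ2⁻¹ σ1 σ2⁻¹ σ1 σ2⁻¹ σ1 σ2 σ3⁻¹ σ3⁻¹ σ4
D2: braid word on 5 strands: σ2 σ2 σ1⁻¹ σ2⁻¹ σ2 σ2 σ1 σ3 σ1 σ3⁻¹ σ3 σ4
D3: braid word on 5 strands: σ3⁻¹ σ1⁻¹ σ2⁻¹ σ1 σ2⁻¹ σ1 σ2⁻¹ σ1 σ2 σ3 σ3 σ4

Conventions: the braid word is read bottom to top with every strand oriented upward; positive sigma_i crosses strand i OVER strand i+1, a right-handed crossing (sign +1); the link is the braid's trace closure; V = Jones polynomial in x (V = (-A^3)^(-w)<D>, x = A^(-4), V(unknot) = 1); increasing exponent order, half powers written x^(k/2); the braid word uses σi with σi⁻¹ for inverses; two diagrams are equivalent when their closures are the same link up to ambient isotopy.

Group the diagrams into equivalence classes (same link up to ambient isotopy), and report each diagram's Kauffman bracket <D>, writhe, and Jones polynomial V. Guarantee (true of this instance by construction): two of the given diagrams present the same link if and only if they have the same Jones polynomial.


classes: {D1, D3} | {D2}
V(D1) = -x^-3 + 2x^-2 - 2x^-1 + 3 - 2x + 2x^2 - x^3  [12 crossings, <D> = -A^-12 + 2A^-8 - 2A^-4 + 3 - 2A^4 + 2A^8 - A^12, w = 0]
D2 (bracket -A^-6 + A^-2 - A^2 + 2A^6 - A^10 + A^14; 12 crossings at w = +6): V = x - x^2 + 2x^3 - x^4 + x^5 - x^6
D3 (bracket -A^-6 + 2A^-2 - 2A^2 + 3A^6 - 2A^10 + 2A^14 - A^18; 12 crossings at w = +2): V = -x^-3 + 2x^-2 - 2x^-1 + 3 - 2x + 2x^2 - x^3
note: comparing 3 Jones polynomials yields 2 groups


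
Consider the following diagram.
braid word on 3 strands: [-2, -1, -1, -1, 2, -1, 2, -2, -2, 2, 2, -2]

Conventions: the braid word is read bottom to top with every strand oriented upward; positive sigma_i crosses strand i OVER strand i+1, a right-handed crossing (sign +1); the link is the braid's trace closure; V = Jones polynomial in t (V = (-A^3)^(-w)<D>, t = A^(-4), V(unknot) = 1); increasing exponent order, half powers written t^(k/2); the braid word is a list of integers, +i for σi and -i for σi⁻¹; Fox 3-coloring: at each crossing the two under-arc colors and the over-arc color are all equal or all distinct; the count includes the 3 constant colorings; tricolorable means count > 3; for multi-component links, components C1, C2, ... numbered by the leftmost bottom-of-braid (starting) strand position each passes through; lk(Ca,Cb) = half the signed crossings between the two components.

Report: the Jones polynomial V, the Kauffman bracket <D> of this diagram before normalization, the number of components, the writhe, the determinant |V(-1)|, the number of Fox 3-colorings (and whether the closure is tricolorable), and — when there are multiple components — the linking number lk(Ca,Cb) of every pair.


V = -t^-4 + t^-3 + t^-1
<D> = A^-8 + 1 - A^4 (w = -4)
1 component over 12 crossings, w = -4
9 Fox colorings among 3^12, |V(-1)| = 3: tricolorable
why: |V(-1)| = 3: so tricolorable, since 3 divides 3


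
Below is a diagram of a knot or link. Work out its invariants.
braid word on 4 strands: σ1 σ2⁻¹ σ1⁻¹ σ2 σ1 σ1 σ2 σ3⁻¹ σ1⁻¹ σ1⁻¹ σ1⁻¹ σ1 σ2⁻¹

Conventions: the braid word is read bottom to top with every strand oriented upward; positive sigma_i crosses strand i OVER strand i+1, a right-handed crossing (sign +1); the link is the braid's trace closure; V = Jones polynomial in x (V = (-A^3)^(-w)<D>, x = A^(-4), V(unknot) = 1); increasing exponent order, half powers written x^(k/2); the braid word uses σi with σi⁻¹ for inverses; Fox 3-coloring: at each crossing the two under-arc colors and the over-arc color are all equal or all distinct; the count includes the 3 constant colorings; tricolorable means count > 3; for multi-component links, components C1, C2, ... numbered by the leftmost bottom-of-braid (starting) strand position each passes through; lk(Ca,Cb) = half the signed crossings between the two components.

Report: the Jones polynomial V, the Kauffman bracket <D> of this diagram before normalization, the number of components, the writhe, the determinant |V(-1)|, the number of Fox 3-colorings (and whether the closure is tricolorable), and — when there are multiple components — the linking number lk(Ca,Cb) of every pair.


V(x) = -x^-3 + x^-2 - x^-1 + 3 - x + x^2 - x^3
bracket: A^-15 - A^-11 + A^-7 - 3A^-3 + A - A^5 + A^9, w = -1
1 component, writhe -1, over 13 crossings
det 9, colorings 27 of 3^13 — tricolorable
observation: the span of V is 6, forcing >= 6 crossings in any diagram


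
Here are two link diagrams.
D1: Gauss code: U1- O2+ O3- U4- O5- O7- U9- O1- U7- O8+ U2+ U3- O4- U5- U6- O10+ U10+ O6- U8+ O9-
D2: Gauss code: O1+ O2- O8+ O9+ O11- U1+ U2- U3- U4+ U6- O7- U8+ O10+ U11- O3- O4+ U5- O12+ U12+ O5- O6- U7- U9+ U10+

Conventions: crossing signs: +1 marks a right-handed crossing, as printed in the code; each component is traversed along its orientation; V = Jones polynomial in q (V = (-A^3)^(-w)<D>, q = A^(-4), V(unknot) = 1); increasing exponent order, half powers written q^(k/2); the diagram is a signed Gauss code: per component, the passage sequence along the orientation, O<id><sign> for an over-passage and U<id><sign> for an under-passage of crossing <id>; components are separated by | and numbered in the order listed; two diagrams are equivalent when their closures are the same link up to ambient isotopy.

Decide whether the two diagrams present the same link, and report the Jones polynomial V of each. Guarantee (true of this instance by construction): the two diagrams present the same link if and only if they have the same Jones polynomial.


same link: no
V(D1) = -q^-6 + q^-5 - q^-4 + 2q^-3 - q^-2 + q^-1  [10 crossings, <D> = A^-8 - A^-4 + 2 - A^4 + A^8 - A^12, w = -4]
D2 (bracket 1; 12 crossings at w = 0): V = 1
note: 2 values of V(q) split the 2 diagrams


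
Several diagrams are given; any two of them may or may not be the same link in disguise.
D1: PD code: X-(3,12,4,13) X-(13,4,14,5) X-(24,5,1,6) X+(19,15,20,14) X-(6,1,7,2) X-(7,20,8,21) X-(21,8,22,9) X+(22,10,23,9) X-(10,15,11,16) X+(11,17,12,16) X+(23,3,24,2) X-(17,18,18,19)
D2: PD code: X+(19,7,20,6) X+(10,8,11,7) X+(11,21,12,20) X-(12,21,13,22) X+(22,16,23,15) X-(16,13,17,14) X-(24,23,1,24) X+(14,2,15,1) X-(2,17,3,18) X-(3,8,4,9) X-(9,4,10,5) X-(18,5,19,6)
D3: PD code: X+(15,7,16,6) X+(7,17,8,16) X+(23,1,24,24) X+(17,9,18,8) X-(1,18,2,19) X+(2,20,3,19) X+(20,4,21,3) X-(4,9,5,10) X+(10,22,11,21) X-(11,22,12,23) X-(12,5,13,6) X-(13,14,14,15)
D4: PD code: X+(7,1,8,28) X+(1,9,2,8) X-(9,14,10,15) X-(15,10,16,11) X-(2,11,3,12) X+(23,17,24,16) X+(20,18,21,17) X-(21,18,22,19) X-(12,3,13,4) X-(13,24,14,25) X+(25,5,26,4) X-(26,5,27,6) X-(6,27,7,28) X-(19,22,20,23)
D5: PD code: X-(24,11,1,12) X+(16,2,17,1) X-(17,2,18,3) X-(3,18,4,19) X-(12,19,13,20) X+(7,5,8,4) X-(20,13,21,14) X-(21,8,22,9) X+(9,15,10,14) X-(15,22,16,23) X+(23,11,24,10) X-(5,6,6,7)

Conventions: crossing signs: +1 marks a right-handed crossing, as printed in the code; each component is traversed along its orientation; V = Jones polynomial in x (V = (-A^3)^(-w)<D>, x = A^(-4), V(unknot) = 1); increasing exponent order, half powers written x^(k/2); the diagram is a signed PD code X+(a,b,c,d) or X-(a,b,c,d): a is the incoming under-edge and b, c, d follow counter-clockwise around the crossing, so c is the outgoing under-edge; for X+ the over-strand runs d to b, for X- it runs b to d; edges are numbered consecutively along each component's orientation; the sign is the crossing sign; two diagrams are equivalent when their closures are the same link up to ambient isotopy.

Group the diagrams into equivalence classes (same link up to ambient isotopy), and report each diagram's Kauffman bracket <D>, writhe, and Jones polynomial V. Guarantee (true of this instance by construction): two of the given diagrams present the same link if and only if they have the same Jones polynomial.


equivalence classes: {D1, D4, D5} | {D2} | {D3}
D1 (bracket A^-8 - A^-4 + 2 - A^4 + A^8 - A^12; 12 crossings at w = -4): V = -x^-6 + x^-5 - x^-4 + 2x^-3 - x^-2 + x^-1
V(D2) = x^-2 - x^-1 + 1 - x + x^2  [12 crossings, <D> = A^-14 - A^-10 + A^-6 - A^-2 + A^2, w = -2]
D3 (bracket A^6; 12 crossings at w = +2): V = 1
D4 (bracket A^-8 - A^-4 + 2 - A^4 + A^8 - A^12; 14 crossings at w = -4): V = -x^-6 + x^-5 - x^-4 + 2x^-3 - x^-2 + x^-1
D5 (bracket A^-8 - A^-4 + 2 - A^4 + A^8 - A^12; 12 crossings at w = -4): V = -x^-6 + x^-5 - x^-4 + 2x^-3 - x^-2 + x^-1
key observation: V(x) takes 3 values over 5 diagrams, fixing the grouping


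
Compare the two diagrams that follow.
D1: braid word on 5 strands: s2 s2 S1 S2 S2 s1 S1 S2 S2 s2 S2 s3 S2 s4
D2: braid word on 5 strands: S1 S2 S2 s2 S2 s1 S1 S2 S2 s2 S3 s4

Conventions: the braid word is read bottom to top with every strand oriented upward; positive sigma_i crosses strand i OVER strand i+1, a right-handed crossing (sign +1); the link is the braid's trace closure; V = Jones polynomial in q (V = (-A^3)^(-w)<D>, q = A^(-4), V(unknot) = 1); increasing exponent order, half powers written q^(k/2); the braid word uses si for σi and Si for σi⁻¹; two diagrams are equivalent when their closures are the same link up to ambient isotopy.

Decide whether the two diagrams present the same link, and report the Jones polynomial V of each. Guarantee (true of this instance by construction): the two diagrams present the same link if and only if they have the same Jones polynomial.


equivalent: yes
V(D1) = -q^-4 + q^-3 + q^-1  (w -2, c 14, <D> = A^-2 + A^6 - A^10)
V(D2) = -q^-4 + q^-3 + q^-1  (w -4, c 12, <D> = A^-8 + 1 - A^4)
why: all 2 diagrams share one V(q), hence one class


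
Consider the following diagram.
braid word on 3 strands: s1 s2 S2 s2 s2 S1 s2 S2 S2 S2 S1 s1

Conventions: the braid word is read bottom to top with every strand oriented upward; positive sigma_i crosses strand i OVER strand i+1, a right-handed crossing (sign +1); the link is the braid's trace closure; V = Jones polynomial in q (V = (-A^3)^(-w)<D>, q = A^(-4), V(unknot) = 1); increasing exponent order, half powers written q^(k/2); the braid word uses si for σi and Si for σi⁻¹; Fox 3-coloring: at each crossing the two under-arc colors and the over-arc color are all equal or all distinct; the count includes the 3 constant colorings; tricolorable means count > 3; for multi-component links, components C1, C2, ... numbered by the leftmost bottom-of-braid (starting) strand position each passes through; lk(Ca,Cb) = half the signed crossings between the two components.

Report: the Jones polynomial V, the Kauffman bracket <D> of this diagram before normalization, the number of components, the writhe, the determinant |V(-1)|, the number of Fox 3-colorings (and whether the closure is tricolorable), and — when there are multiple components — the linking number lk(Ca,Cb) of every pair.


V(q) = q^-2 + 2 + q^2
bracket: A^-8 + 2 + A^8, w = 0
3 components, writhe 0, over 12 crossings
lk(C1,C2) = 0
linking number lk(C1,C3) = +1
lk(C2,C3): -1
det 4, colorings 3 of 3^12 — not tricolorable
observation: the word shrinks to σ1 σ2 σ2 σ1⁻¹ σ2⁻¹ σ2⁻¹ after cancelling


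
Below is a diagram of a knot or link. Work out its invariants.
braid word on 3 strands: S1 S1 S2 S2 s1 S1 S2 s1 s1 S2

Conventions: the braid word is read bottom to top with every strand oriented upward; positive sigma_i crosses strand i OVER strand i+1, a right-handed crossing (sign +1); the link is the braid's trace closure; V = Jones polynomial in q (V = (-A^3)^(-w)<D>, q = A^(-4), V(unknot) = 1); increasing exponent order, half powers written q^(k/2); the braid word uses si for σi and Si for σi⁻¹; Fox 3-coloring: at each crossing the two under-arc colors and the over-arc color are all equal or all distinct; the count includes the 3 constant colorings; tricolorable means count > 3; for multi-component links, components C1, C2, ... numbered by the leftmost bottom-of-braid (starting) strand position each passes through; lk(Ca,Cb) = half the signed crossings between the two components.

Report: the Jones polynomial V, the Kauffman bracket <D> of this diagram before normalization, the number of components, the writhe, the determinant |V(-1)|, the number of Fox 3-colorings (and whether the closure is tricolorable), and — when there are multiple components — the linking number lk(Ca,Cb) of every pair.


V(q) = q^-7 - q^-6 + 2q^-5 - 2q^-4 + 3q^-3 - q^-2 + 2q^-1
bracket: 2A^-8 - A^-4 + 3 - 2A^4 + 2A^8 - A^12 + A^16, w = -4
3 components, writhe -4, over 10 crossings
lk(C1,C2) = -1
linking number lk(C1,C3) = +1
lk(C2,C3): -2
det 12, colorings 9 of 3^10 — tricolorable
observation: the 3 component pairs carry total linking -2


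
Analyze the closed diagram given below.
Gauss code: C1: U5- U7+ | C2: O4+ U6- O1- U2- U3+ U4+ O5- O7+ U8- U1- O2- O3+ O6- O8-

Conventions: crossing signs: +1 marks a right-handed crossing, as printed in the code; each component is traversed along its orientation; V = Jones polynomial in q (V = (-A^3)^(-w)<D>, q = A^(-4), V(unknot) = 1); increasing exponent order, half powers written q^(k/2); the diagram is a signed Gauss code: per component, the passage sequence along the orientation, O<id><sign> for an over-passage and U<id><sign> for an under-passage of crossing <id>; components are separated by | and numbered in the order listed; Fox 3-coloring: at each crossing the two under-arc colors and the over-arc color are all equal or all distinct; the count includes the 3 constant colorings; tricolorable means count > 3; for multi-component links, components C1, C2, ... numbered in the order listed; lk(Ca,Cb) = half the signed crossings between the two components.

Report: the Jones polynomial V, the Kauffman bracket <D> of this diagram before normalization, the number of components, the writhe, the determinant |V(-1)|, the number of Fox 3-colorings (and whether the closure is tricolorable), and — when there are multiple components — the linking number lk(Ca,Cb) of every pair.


V(q) = -q^(-1/2) - q^(1/2)
bracket: -A^-8 - A^-4, w = -2
2 components, writhe -2, over 8 crossings
lk(C1,C2) = 0
det 0, colorings 9 of 3^8 — tricolorable
observation: all 2 components of this link are unlinked algebraically


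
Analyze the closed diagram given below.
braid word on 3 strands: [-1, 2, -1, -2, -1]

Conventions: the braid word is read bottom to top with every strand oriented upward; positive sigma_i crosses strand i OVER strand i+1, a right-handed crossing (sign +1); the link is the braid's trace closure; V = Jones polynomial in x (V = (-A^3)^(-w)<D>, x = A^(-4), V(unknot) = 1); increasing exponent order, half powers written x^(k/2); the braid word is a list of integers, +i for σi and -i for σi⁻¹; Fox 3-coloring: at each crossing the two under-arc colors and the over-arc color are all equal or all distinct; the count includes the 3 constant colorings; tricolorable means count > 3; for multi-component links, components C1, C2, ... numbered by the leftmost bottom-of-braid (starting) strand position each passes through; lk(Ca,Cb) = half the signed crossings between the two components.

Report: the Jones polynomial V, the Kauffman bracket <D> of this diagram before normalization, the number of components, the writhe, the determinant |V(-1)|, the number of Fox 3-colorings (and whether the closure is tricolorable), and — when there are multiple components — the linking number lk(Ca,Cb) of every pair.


Jones polynomial: V(x) = -x^(-5/2) - x^(-1/2)
<D> = A^-7 + A; writhe -3
components 2, writhe -3 (5 crossings)
linking number lk(C1,C2) = -1
3-colorings: 3 of 3^5, det 2 — not tricolorable
note: det 2 = |V(-1)|; not divisible by 3, so not tricolorable


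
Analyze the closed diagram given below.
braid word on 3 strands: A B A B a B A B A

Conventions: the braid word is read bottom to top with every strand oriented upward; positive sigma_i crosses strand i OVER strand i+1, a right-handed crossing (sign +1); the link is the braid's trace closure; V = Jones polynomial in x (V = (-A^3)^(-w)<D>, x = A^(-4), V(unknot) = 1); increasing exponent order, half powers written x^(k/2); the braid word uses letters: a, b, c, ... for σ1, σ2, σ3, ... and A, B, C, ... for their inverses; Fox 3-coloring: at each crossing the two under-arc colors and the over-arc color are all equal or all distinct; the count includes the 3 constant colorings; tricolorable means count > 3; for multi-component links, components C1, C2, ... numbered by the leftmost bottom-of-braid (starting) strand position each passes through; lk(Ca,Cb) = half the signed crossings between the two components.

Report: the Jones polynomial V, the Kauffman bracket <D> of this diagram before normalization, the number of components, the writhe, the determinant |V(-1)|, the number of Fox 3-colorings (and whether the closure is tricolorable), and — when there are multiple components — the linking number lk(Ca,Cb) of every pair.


V(x) = -x^(-17/2) + x^(-15/2) - x^(-13/2) + x^(-11/2) - x^(-9/2) - x^(-5/2)
bracket: A^-11 + A^-3 - A + A^5 - A^9 + A^13, w = -7
2 components, writhe -7, over 9 crossings
lk(C1,C2) = -3
det 6, colorings 9 of 3^9 — tricolorable
observation: w = -7 shifts under R1 moves; the (-A^3)^(7) factor cancels that in V


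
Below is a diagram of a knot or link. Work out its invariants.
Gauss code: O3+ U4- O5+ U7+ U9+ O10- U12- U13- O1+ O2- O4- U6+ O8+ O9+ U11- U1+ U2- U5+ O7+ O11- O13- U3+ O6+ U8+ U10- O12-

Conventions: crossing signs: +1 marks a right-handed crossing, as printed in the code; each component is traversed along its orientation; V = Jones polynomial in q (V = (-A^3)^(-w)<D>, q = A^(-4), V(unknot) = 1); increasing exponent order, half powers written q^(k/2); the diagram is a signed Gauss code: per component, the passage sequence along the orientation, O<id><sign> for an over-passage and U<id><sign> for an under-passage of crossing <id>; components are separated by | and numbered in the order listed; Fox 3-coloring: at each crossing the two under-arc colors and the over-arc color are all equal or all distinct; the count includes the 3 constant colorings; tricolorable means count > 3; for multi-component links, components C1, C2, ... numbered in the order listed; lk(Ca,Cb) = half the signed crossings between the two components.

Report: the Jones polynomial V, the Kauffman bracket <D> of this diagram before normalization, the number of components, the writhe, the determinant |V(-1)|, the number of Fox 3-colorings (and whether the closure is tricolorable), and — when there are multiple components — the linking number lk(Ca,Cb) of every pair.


Jones polynomial: V(q) = q^-2 - 2q^-1 + 3 - 3q + 3q^2 - 2q^3 + 2q^4 - q^5
<D> = A^-17 - 2A^-13 + 2A^-9 - 3A^-5 + 3A^-1 - 3A^3 + 2A^7 - A^11; writhe +1
components 1, writhe +1 (13 crossings)
3-colorings: 3 of 3^13, det 17 — not tricolorable
note: w = +1 shifts under R1 moves; the (-A^3)^(-1) factor cancels that in V


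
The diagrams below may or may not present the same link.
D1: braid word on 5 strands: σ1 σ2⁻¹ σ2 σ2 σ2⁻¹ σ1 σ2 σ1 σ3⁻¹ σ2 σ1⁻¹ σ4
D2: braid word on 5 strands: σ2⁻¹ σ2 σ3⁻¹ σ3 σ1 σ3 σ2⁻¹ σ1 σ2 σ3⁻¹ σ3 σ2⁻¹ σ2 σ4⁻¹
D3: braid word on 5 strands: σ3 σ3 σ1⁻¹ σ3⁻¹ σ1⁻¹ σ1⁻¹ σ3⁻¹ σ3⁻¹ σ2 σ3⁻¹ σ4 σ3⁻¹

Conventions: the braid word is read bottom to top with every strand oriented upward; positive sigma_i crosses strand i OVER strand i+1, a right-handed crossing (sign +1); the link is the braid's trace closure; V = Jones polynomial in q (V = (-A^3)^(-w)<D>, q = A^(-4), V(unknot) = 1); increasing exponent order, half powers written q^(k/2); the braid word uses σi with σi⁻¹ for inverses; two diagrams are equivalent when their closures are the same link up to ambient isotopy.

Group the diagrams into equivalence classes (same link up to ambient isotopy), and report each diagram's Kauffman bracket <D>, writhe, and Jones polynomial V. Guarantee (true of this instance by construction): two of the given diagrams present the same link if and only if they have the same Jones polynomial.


equivalence classes: {D1} | {D2} | {D3}
D1 (bracket -A^-4 + 1 + A^8; 12 crossings at w = +4): V = q + q^3 - q^4
D2 (bracket A^6; 14 crossings at w = +2): V = 1
V(D3) = q^-8 - 2q^-7 + q^-6 - 2q^-5 + 2q^-4 + q^-2  [12 crossings, <D> = A^-4 + 2A^4 - 2A^8 + A^12 - 2A^16 + A^20, w = -4]
key observation: V(q) takes 3 values over 3 diagrams, fixing the grouping


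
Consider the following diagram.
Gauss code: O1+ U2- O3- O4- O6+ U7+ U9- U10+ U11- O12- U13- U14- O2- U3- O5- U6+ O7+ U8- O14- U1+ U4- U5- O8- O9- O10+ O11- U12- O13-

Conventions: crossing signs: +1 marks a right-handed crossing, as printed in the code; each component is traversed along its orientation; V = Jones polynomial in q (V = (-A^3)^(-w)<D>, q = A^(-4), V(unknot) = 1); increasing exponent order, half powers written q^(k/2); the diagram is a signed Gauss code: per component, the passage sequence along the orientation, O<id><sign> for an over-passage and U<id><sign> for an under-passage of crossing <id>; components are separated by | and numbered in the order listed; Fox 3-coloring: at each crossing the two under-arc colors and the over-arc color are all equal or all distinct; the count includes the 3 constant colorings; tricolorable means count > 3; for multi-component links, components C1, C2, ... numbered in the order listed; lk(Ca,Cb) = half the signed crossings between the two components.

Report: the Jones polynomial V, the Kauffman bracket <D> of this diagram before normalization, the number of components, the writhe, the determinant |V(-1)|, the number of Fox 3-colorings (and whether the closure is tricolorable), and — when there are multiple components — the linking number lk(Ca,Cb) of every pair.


Jones polynomial: V(q) = q^-8 - 2q^-7 + q^-6 - 2q^-5 + 2q^-4 + q^-2
<D> = A^-10 + 2A^-2 - 2A^2 + A^6 - 2A^10 + A^14; writhe -6
components 1, writhe -6 (14 crossings)
3-colorings: 27 of 3^14, det 9 — tricolorable
note: |V(-1)| = 9: so tricolorable, since 3 divides 9


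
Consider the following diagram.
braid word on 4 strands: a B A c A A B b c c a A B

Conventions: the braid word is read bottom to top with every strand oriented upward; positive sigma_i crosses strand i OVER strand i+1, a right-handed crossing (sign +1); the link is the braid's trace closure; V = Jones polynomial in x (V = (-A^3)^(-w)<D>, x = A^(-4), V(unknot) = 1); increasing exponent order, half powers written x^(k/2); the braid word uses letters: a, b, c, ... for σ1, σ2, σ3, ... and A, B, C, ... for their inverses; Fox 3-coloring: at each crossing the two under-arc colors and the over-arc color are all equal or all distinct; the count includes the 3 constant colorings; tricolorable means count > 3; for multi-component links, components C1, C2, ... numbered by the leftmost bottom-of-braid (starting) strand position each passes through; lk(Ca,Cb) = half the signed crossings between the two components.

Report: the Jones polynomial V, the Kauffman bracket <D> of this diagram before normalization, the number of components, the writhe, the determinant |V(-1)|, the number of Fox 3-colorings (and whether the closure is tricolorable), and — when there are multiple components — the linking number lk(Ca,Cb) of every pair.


V = -x^-5 + x^-4 - 2x^-3 + 4x^-2 - 3x^-1 + 4 - 3x + 2x^2 - x^3
<D> = A^-15 - 2A^-11 + 3A^-7 - 4A^-3 + 3A - 4A^5 + 2A^9 - A^13 + A^17 (w = -1)
1 component over 13 crossings, w = -1
9 Fox colorings among 3^13, |V(-1)| = 21: tricolorable
why: the word shrinks to σ1 σ2⁻¹ σ1⁻¹ σ3 σ1⁻¹ σ1⁻¹ σ3 σ3 σ2⁻¹ after cancelling


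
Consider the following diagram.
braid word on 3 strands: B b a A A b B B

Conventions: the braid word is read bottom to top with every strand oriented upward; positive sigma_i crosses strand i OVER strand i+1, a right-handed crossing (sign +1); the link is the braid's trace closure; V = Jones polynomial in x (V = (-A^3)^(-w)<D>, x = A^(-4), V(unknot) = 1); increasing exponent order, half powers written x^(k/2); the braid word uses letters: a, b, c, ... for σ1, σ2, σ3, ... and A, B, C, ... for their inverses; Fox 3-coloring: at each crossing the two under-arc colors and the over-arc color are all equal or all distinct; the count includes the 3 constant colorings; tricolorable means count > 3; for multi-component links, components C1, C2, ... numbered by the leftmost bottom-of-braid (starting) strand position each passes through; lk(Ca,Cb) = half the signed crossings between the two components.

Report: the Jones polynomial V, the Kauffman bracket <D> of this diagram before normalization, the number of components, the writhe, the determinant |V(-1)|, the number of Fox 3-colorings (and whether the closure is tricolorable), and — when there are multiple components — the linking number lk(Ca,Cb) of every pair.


V = 1
<D> = A^-6 (w = -2)
1 component over 8 crossings, w = -2
3 Fox colorings among 3^8, |V(-1)| = 1: not tricolorable
why: the word shrinks to σ1⁻¹ σ2⁻¹ after cancelling


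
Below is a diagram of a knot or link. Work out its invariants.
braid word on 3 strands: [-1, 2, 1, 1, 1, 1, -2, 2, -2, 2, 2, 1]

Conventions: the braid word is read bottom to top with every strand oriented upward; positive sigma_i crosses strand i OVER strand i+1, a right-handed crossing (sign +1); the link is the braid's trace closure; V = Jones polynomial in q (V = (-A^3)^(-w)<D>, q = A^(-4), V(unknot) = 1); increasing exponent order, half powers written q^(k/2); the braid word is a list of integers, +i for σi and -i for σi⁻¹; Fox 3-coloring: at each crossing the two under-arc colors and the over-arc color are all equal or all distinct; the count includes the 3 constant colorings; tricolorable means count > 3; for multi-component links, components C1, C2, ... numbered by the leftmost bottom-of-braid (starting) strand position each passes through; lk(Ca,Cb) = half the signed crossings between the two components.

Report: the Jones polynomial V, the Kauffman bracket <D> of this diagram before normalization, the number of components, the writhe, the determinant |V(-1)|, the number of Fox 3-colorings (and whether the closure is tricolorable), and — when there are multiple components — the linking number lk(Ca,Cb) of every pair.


Jones polynomial: V(q) = q^2 + 2q^4 - q^5 + 2q^6 - q^7 + q^8
<D> = A^-14 - A^-10 + 2A^-6 - A^-2 + 2A^2 + A^10; writhe +6
components 3, writhe +6 (12 crossings)
linking number lk(C1,C2) = 0
lk(C1,C3): +1
lk(C2,C3) = +2
3-colorings: 3 of 3^12, det 8 — not tricolorable
note: summing lk over 3 pairs gives +3
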